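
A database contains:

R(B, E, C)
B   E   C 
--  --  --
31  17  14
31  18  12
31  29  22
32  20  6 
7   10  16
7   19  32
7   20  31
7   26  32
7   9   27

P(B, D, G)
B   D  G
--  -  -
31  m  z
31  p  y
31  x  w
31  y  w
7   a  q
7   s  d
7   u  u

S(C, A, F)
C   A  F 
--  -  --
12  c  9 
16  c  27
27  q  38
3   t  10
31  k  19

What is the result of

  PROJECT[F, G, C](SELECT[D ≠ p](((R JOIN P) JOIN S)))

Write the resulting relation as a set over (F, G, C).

R ⋈ P (natural join on B): {(31, 17, 14, m, z), (31, 17, 14, p, y), (31, 17, 14, x, w), (31, 17, 14, y, w), (31, 18, 12, m, z), (31, 18, 12, p, y), (31, 18, 12, x, w), (31, 18, 12, y, w), (31, 29, 22, m, z), (31, 29, 22, p, y), (31, 29, 22, x, w), (31, 29, 22, y, w), (7, 10, 16, a, q), (7, 10, 16, s, d), (7, 10, 16, u, u), (7, 19, 32, a, q), (7, 19, 32, s, d), (7, 19, 32, u, u), (7, 20, 31, a, q), (7, 20, 31, s, d), (7, 20, 31, u, u), (7, 26, 32, a, q), (7, 26, 32, s, d), (7, 26, 32, u, u), (7, 9, 27, a, q), (7, 9, 27, s, d), (7, 9, 27, u, u)}
(R JOIN P) ⋈ S (natural join on C): {(31, 18, 12, m, z, c, 9), (31, 18, 12, p, y, c, 9), (31, 18, 12, x, w, c, 9), (31, 18, 12, y, w, c, 9), (7, 10, 16, a, q, c, 27), (7, 10, 16, s, d, c, 27), (7, 10, 16, u, u, c, 27), (7, 20, 31, a, q, k, 19), (7, 20, 31, s, d, k, 19), (7, 20, 31, u, u, k, 19), (7, 9, 27, a, q, q, 38), (7, 9, 27, s, d, q, 38), (7, 9, 27, u, u, q, 38)}
σ[D ≠ p]: keep tuples satisfying D ≠ p → {(31, 18, 12, m, z, c, 9), (31, 18, 12, x, w, c, 9), (31, 18, 12, y, w, c, 9), (7, 10, 16, a, q, c, 27), (7, 10, 16, s, d, c, 27), (7, 10, 16, u, u, c, 27), (7, 20, 31, a, q, k, 19), (7, 20, 31, s, d, k, 19), (7, 20, 31, u, u, k, 19), (7, 9, 27, a, q, q, 38), (7, 9, 27, s, d, q, 38), (7, 9, 27, u, u, q, 38)}
π_{F, G, C} gives {(19, d, 31), (19, q, 31), (19, u, 31), (27, d, 16), (27, q, 16), (27, u, 16), (38, d, 27), (38, q, 27), (38, u, 27), (9, w, 12), (9, z, 12)} (1 duplicate(s) eliminated).

{(19, d, 31), (19, q, 31), (19, u, 31), (27, d, 16), (27, q, 16), (27, u, 16), (38, d, 27), (38, q, 27), (38, u, 27), (9, w, 12), (9, z, 12)}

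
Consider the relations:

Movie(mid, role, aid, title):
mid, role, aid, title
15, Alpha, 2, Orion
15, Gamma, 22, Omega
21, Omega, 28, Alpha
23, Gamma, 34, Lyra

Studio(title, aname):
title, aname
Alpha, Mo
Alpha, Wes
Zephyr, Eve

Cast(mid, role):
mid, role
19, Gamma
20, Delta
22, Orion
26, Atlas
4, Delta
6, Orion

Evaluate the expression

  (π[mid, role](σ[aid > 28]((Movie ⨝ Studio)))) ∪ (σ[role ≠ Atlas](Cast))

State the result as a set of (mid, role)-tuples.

Movie ⋈ Studio (natural join on title): {(21, Omega, 28, Alpha, Mo), (21, Omega, 28, Alpha, Wes)}
Filtering on aid > 28 leaves {}.
Keep only column(s) mid, role: {}
Filtering on role ≠ Atlas leaves {(19, Gamma), (20, Delta), (22, Orion), (4, Delta), (6, Orion)}.
Set union of the two operands is {(19, Gamma), (20, Delta), (22, Orion), (4, Delta), (6, Orion)}.

{(19, Gamma), (20, Delta), (22, Orion), (4, Delta), (6, Orion)}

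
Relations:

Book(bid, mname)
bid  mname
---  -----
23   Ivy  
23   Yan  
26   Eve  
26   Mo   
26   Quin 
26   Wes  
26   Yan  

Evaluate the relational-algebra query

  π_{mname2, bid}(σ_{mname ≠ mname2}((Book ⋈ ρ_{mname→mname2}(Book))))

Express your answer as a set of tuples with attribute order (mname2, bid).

{(Eve, 26), (Ivy, 23), (Mo, 26), (Quin, 26), (Wes, 26), (Yan, 23), (Yan, 26)}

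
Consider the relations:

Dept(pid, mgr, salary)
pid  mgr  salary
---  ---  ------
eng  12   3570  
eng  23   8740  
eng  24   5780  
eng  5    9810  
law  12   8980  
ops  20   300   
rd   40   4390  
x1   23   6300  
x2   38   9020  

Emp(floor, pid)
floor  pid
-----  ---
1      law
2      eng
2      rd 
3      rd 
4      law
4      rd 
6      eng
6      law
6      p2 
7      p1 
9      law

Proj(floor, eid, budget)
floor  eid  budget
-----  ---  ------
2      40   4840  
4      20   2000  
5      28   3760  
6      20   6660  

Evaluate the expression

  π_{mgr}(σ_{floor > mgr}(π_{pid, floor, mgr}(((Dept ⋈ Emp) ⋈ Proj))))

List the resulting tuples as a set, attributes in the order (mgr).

{5}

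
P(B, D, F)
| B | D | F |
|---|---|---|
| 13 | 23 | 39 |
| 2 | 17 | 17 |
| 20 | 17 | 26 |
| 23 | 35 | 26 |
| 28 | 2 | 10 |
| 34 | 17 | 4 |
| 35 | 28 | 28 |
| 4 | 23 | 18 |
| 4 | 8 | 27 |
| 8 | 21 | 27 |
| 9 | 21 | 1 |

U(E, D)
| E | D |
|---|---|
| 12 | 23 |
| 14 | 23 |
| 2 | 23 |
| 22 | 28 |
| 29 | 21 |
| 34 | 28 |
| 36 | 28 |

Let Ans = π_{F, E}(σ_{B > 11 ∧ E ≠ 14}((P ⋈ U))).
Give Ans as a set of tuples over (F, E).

{(28, 22), (28, 34), (28, 36), (39, 12), (39, 2)}

P ⋈ U (natural join on D): {(13, 23, 39, 12), (13, 23, 39, 14), (13, 23, 39, 2), (35, 28, 28, 22), (35, 28, 28, 34), (35, 28, 28, 36), (4, 23, 18, 12), (4, 23, 18, 14), (4, 23, 18, 2), (8, 21, 27, 29), (9, 21, 1, 29)}
σ[B > 11 ∧ E ≠ 14]: keep tuples satisfying B > 11 ∧ E ≠ 14 → {(13, 23, 39, 12), (13, 23, 39, 2), (35, 28, 28, 22), (35, 28, 28, 34), (35, 28, 28, 36)}
Keep only column(s) F, E: {(28, 22), (28, 34), (28, 36), (39, 12), (39, 2)}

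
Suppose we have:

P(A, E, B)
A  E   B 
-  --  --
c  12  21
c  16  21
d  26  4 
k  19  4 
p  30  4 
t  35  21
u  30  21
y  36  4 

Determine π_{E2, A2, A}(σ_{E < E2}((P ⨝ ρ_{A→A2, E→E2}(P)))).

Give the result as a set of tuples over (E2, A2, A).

{(16, c, c), (26, d, k), (30, p, d), (30, p, k), (30, u, c), (35, t, c), (35, t, u), (36, y, d), (36, y, k), (36, y, p)}

ρ[A→A2, E→E2]: schema becomes (A2, E2, B); tuples unchanged.
Natural join on B: {(c, 12, 21, c, 12), (c, 12, 21, c, 16), (c, 12, 21, t, 35), (c, 12, 21, u, 30), (c, 16, 21, c, 12), (c, 16, 21, c, 16), (c, 16, 21, t, 35), (c, 16, 21, u, 30), (d, 26, 4, d, 26), (d, 26, 4, k, 19), (d, 26, 4, p, 30), (d, 26, 4, y, 36), (k, 19, 4, d, 26), (k, 19, 4, k, 19), (k, 19, 4, p, 30), (k, 19, 4, y, 36), (p, 30, 4, d, 26), (p, 30, 4, k, 19), (p, 30, 4, p, 30), (p, 30, 4, y, 36), (t, 35, 21, c, 12), (t, 35, 21, c, 16), (t, 35, 21, t, 35), (t, 35, 21, u, 30), (u, 30, 21, c, 12), (u, 30, 21, c, 16), (u, 30, 21, t, 35), (u, 30, 21, u, 30), (y, 36, 4, d, 26), (y, 36, 4, k, 19), (y, 36, 4, p, 30), (y, 36, 4, y, 36)}
Selection E < E2: {(c, 12, 21, c, 16), (c, 12, 21, t, 35), (c, 12, 21, u, 30), (c, 16, 21, t, 35), (c, 16, 21, u, 30), (d, 26, 4, p, 30), (d, 26, 4, y, 36), (k, 19, 4, d, 26), (k, 19, 4, p, 30), (k, 19, 4, y, 36), (p, 30, 4, y, 36), (u, 30, 21, t, 35)}
π_{E2, A2, A} gives {(16, c, c), (26, d, k), (30, p, d), (30, p, k), (30, u, c), (35, t, c), (35, t, u), (36, y, d), (36, y, k), (36, y, p)} (2 duplicate(s) eliminated).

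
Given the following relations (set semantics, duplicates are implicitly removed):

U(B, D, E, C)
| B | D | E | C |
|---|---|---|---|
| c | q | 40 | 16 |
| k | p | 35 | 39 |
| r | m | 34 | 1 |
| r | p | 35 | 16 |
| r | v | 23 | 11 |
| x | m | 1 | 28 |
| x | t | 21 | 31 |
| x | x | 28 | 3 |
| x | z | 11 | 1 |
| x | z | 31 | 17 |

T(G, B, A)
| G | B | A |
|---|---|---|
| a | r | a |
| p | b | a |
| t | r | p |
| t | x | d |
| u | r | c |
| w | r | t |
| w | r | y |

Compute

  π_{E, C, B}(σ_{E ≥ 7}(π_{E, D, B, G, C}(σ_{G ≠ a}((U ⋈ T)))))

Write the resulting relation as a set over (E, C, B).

Natural join on B: {(r, m, 34, 1, a, a), (r, m, 34, 1, t, p), (r, m, 34, 1, u, c), (r, m, 34, 1, w, t), (r, m, 34, 1, w, y), (r, p, 35, 16, a, a), (r, p, 35, 16, t, p), (r, p, 35, 16, u, c), (r, p, 35, 16, w, t), (r, p, 35, 16, w, y), (r, v, 23, 11, a, a), (r, v, 23, 11, t, p), (r, v, 23, 11, u, c), (r, v, 23, 11, w, t), (r, v, 23, 11, w, y), (x, m, 1, 28, t, d), (x, t, 21, 31, t, d), (x, x, 28, 3, t, d), (x, z, 11, 1, t, d), (x, z, 31, 17, t, d)}
Filtering on G ≠ a leaves {(r, m, 34, 1, t, p), (r, m, 34, 1, u, c), (r, m, 34, 1, w, t), (r, m, 34, 1, w, y), (r, p, 35, 16, t, p), (r, p, 35, 16, u, c), (r, p, 35, 16, w, t), (r, p, 35, 16, w, y), (r, v, 23, 11, t, p), (r, v, 23, 11, u, c), (r, v, 23, 11, w, t), (r, v, 23, 11, w, y), (x, m, 1, 28, t, d), (x, t, 21, 31, t, d), (x, x, 28, 3, t, d), (x, z, 11, 1, t, d), (x, z, 31, 17, t, d)}.
π_{E, D, B, G, C} gives {(1, m, x, t, 28), (11, z, x, t, 1), (21, t, x, t, 31), (23, v, r, t, 11), (23, v, r, u, 11), (23, v, r, w, 11), (28, x, x, t, 3), (31, z, x, t, 17), (34, m, r, t, 1), (34, m, r, u, 1), (34, m, r, w, 1), (35, p, r, t, 16), (35, p, r, u, 16), (35, p, r, w, 16)} (3 duplicate(s) eliminated).
Filtering on E ≥ 7 leaves {(11, z, x, t, 1), (21, t, x, t, 31), (23, v, r, t, 11), (23, v, r, u, 11), (23, v, r, w, 11), (28, x, x, t, 3), (31, z, x, t, 17), (34, m, r, t, 1), (34, m, r, u, 1), (34, m, r, w, 1), (35, p, r, t, 16), (35, p, r, u, 16), (35, p, r, w, 16)}.
π_{E, C, B} gives {(11, 1, x), (21, 31, x), (23, 11, r), (28, 3, x), (31, 17, x), (34, 1, r), (35, 16, r)} (6 duplicate(s) eliminated).

{(11, 1, x), (21, 31, x), (23, 11, r), (28, 3, x), (31, 17, x), (34, 1, r), (35, 16, r)}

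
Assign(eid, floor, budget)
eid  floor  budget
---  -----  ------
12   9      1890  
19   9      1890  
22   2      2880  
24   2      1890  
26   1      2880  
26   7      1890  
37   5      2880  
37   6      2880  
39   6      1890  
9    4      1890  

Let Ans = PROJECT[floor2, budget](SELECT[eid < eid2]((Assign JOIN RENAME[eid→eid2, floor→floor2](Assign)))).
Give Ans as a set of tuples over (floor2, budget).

{(1, 2880), (2, 1890), (5, 2880), (6, 1890), (6, 2880), (7, 1890), (9, 1890)}

ρ[eid→eid2, floor→floor2]: schema becomes (eid2, floor2, budget); tuples unchanged.
Assign ⋈ RENAME[eid→eid2, floor→floor2](Assign) (natural join on budget): {(12, 9, 1890, 12, 9), (12, 9, 1890, 19, 9), (12, 9, 1890, 24, 2), (12, 9, 1890, 26, 7), (12, 9, 1890, 39, 6), (12, 9, 1890, 9, 4), (19, 9, 1890, 12, 9), (19, 9, 1890, 19, 9), (19, 9, 1890, 24, 2), (19, 9, 1890, 26, 7), (19, 9, 1890, 39, 6), (19, 9, 1890, 9, 4), (22, 2, 2880, 22, 2), (22, 2, 2880, 26, 1), (22, 2, 2880, 37, 5), (22, 2, 2880, 37, 6), (24, 2, 1890, 12, 9), (24, 2, 1890, 19, 9), (24, 2, 1890, 24, 2), (24, 2, 1890, 26, 7), (24, 2, 1890, 39, 6), (24, 2, 1890, 9, 4), (26, 1, 2880, 22, 2), (26, 1, 2880, 26, 1), (26, 1, 2880, 37, 5), (26, 1, 2880, 37, 6), (26, 7, 1890, 12, 9), (26, 7, 1890, 19, 9), (26, 7, 1890, 24, 2), (26, 7, 1890, 26, 7), (26, 7, 1890, 39, 6), (26, 7, 1890, 9, 4), (37, 5, 2880, 22, 2), (37, 5, 2880, 26, 1), (37, 5, 2880, 37, 5), (37, 5, 2880, 37, 6), (37, 6, 2880, 22, 2), (37, 6, 2880, 26, 1), (37, 6, 2880, 37, 5), (37, 6, 2880, 37, 6), (39, 6, 1890, 12, 9), (39, 6, 1890, 19, 9), (39, 6, 1890, 24, 2), (39, 6, 1890, 26, 7), (39, 6, 1890, 39, 6), (39, 6, 1890, 9, 4), (9, 4, 1890, 12, 9), (9, 4, 1890, 19, 9), (9, 4, 1890, 24, 2), (9, 4, 1890, 26, 7), (9, 4, 1890, 39, 6), (9, 4, 1890, 9, 4)}
Apply σ_{eid < eid2}; surviving tuples: {(12, 9, 1890, 19, 9), (12, 9, 1890, 24, 2), (12, 9, 1890, 26, 7), (12, 9, 1890, 39, 6), (19, 9, 1890, 24, 2), (19, 9, 1890, 26, 7), (19, 9, 1890, 39, 6), (22, 2, 2880, 26, 1), (22, 2, 2880, 37, 5), (22, 2, 2880, 37, 6), (24, 2, 1890, 26, 7), (24, 2, 1890, 39, 6), (26, 1, 2880, 37, 5), (26, 1, 2880, 37, 6), (26, 7, 1890, 39, 6), (9, 4, 1890, 12, 9), (9, 4, 1890, 19, 9), (9, 4, 1890, 24, 2), (9, 4, 1890, 26, 7), (9, 4, 1890, 39, 6)}
π[floor2, budget]: project onto (floor2, budget) (13 duplicate(s) eliminated) → {(1, 2880), (2, 1890), (5, 2880), (6, 1890), (6, 2880), (7, 1890), (9, 1890)}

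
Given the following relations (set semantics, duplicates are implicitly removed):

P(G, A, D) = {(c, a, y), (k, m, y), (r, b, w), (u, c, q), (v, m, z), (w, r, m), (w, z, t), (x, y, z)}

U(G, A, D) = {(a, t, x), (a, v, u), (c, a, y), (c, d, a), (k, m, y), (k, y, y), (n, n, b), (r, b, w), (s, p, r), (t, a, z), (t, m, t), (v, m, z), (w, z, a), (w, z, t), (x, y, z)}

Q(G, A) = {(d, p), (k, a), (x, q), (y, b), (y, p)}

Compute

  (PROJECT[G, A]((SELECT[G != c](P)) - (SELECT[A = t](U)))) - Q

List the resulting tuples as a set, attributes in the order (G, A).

Filtering on G != c leaves {(k, m, y), (r, b, w), (u, c, q), (v, m, z), (w, r, m), (w, z, t), (x, y, z)}.
Filtering on A = t leaves {(a, t, x)}.
Taking the difference: {(k, m, y), (r, b, w), (u, c, q), (v, m, z), (w, r, m), (w, z, t), (x, y, z)}
Keep only column(s) G, A: {(k, m), (r, b), (u, c), (v, m), (w, r), (w, z), (x, y)}
Taking the difference: {(k, m), (r, b), (u, c), (v, m), (w, r), (w, z), (x, y)}

{(k, m), (r, b), (u, c), (v, m), (w, r), (w, z), (x, y)}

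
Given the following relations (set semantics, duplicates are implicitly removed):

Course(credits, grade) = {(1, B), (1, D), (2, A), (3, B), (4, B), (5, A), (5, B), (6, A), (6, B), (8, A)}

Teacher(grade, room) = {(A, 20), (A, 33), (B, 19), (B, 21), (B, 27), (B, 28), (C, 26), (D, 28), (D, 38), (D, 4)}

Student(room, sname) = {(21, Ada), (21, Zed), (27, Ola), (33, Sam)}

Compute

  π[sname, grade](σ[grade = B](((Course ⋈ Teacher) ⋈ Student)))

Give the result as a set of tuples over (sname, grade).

Course ⋈ Teacher (natural join on grade): {(1, B, 19), (1, B, 21), (1, B, 27), (1, B, 28), (1, D, 28), (1, D, 38), (1, D, 4), (2, A, 20), (2, A, 33), (3, B, 19), (3, B, 21), (3, B, 27), (3, B, 28), (4, B, 19), (4, B, 21), (4, B, 27), (4, B, 28), (5, A, 20), (5, A, 33), (5, B, 19), (5, B, 21), (5, B, 27), (5, B, 28), (6, A, 20), (6, A, 33), (6, B, 19), (6, B, 21), (6, B, 27), (6, B, 28), (8, A, 20), (8, A, 33)}
(Course ⋈ Teacher) ⋈ Student (natural join on room): {(1, B, 21, Ada), (1, B, 21, Zed), (1, B, 27, Ola), (2, A, 33, Sam), (3, B, 21, Ada), (3, B, 21, Zed), (3, B, 27, Ola), (4, B, 21, Ada), (4, B, 21, Zed), (4, B, 27, Ola), (5, A, 33, Sam), (5, B, 21, Ada), (5, B, 21, Zed), (5, B, 27, Ola), (6, A, 33, Sam), (6, B, 21, Ada), (6, B, 21, Zed), (6, B, 27, Ola), (8, A, 33, Sam)}
Filtering on grade = B leaves {(1, B, 21, Ada), (1, B, 21, Zed), (1, B, 27, Ola), (3, B, 21, Ada), (3, B, 21, Zed), (3, B, 27, Ola), (4, B, 21, Ada), (4, B, 21, Zed), (4, B, 27, Ola), (5, B, 21, Ada), (5, B, 21, Zed), (5, B, 27, Ola), (6, B, 21, Ada), (6, B, 21, Zed), (6, B, 27, Ola)}.
Keep only column(s) sname, grade (12 duplicate(s) eliminated): {(Ada, B), (Ola, B), (Zed, B)}

{(Ada, B), (Ola, B), (Zed, B)}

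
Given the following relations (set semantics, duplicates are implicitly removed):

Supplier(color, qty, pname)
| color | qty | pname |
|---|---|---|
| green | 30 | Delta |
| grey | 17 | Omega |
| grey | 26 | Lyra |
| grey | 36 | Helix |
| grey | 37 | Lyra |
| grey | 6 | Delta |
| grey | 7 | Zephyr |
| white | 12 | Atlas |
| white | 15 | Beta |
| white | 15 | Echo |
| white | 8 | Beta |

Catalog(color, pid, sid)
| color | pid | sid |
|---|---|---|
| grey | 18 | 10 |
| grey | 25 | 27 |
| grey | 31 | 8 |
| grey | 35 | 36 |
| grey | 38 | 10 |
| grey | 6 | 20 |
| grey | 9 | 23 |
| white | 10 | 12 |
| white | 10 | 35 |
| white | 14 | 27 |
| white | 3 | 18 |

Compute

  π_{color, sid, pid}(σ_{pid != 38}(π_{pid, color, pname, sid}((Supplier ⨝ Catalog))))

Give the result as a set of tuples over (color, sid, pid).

Natural join on color: {(grey, 17, Omega, 18, 10), (grey, 17, Omega, 25, 27), (grey, 17, Omega, 31, 8), (grey, 17, Omega, 35, 36), (grey, 17, Omega, 38, 10), (grey, 17, Omega, 6, 20), (grey, 17, Omega, 9, 23), (grey, 26, Lyra, 18, 10), (grey, 26, Lyra, 25, 27), (grey, 26, Lyra, 31, 8), (grey, 26, Lyra, 35, 36), (grey, 26, Lyra, 38, 10), (grey, 26, Lyra, 6, 20), (grey, 26, Lyra, 9, 23), (grey, 36, Helix, 18, 10), (grey, 36, Helix, 25, 27), (grey, 36, Helix, 31, 8), (grey, 36, Helix, 35, 36), (grey, 36, Helix, 38, 10), (grey, 36, Helix, 6, 20), (grey, 36, Helix, 9, 23), (grey, 37, Lyra, 18, 10), (grey, 37, Lyra, 25, 27), (grey, 37, Lyra, 31, 8), (grey, 37, Lyra, 35, 36), (grey, 37, Lyra, 38, 10), (grey, 37, Lyra, 6, 20), (grey, 37, Lyra, 9, 23), (grey, 6, Delta, 18, 10), (grey, 6, Delta, 25, 27), (grey, 6, Delta, 31, 8), (grey, 6, Delta, 35, 36), (grey, 6, Delta, 38, 10), (grey, 6, Delta, 6, 20), (grey, 6, Delta, 9, 23), (grey, 7, Zephyr, 18, 10), (grey, 7, Zephyr, 25, 27), (grey, 7, Zephyr, 31, 8), (grey, 7, Zephyr, 35, 36), (grey, 7, Zephyr, 38, 10), (grey, 7, Zephyr, 6, 20), (grey, 7, Zephyr, 9, 23), (white, 12, Atlas, 10, 12), (white, 12, Atlas, 10, 35), (white, 12, Atlas, 14, 27), (white, 12, Atlas, 3, 18), (white, 15, Beta, 10, 12), (white, 15, Beta, 10, 35), (white, 15, Beta, 14, 27), (white, 15, Beta, 3, 18), (white, 15, Echo, 10, 12), (white, 15, Echo, 10, 35), (white, 15, Echo, 14, 27), (white, 15, Echo, 3, 18), (white, 8, Beta, 10, 12), (white, 8, Beta, 10, 35), (white, 8, Beta, 14, 27), (white, 8, Beta, 3, 18)}
Projecting to pid, color, pname, sid (11 duplicate(s) eliminated): {(10, white, Atlas, 12), (10, white, Atlas, 35), (10, white, Beta, 12), (10, white, Beta, 35), (10, white, Echo, 12), (10, white, Echo, 35), (14, white, Atlas, 27), (14, white, Beta, 27), (14, white, Echo, 27), (18, grey, Delta, 10), (18, grey, Helix, 10), (18, grey, Lyra, 10), (18, grey, Omega, 10), (18, grey, Zephyr, 10), (25, grey, Delta, 27), (25, grey, Helix, 27), (25, grey, Lyra, 27), (25, grey, Omega, 27), (25, grey, Zephyr, 27), (3, white, Atlas, 18), (3, white, Beta, 18), (3, white, Echo, 18), (31, grey, Delta, 8), (31, grey, Helix, 8), (31, grey, Lyra, 8), (31, grey, Omega, 8), (31, grey, Zephyr, 8), (35, grey, Delta, 36), (35, grey, Helix, 36), (35, grey, Lyra, 36), (35, grey, Omega, 36), (35, grey, Zephyr, 36), (38, grey, Delta, 10), (38, grey, Helix, 10), (38, grey, Lyra, 10), (38, grey, Omega, 10), (38, grey, Zephyr, 10), (6, grey, Delta, 20), (6, grey, Helix, 20), (6, grey, Lyra, 20), (6, grey, Omega, 20), (6, grey, Zephyr, 20), (9, grey, Delta, 23), (9, grey, Helix, 23), (9, grey, Lyra, 23), (9, grey, Omega, 23), (9, grey, Zephyr, 23)}
Apply σ_{pid != 38}; surviving tuples: {(10, white, Atlas, 12), (10, white, Atlas, 35), (10, white, Beta, 12), (10, white, Beta, 35), (10, white, Echo, 12), (10, white, Echo, 35), (14, white, Atlas, 27), (14, white, Beta, 27), (14, white, Echo, 27), (18, grey, Delta, 10), (18, grey, Helix, 10), (18, grey, Lyra, 10), (18, grey, Omega, 10), (18, grey, Zephyr, 10), (25, grey, Delta, 27), (25, grey, Helix, 27), (25, grey, Lyra, 27), (25, grey, Omega, 27), (25, grey, Zephyr, 27), (3, white, Atlas, 18), (3, white, Beta, 18), (3, white, Echo, 18), (31, grey, Delta, 8), (31, grey, Helix, 8), (31, grey, Lyra, 8), (31, grey, Omega, 8), (31, grey, Zephyr, 8), (35, grey, Delta, 36), (35, grey, Helix, 36), (35, grey, Lyra, 36), (35, grey, Omega, 36), (35, grey, Zephyr, 36), (6, grey, Delta, 20), (6, grey, Helix, 20), (6, grey, Lyra, 20), (6, grey, Omega, 20), (6, grey, Zephyr, 20), (9, grey, Delta, 23), (9, grey, Helix, 23), (9, grey, Lyra, 23), (9, grey, Omega, 23), (9, grey, Zephyr, 23)}
Projecting to color, sid, pid (32 duplicate(s) eliminated): {(grey, 10, 18), (grey, 20, 6), (grey, 23, 9), (grey, 27, 25), (grey, 36, 35), (grey, 8, 31), (white, 12, 10), (white, 18, 3), (white, 27, 14), (white, 35, 10)}

{(grey, 10, 18), (grey, 20, 6), (grey, 23, 9), (grey, 27, 25), (grey, 36, 35), (grey, 8, 31), (white, 12, 10), (white, 18, 3), (white, 27, 14), (white, 35, 10)}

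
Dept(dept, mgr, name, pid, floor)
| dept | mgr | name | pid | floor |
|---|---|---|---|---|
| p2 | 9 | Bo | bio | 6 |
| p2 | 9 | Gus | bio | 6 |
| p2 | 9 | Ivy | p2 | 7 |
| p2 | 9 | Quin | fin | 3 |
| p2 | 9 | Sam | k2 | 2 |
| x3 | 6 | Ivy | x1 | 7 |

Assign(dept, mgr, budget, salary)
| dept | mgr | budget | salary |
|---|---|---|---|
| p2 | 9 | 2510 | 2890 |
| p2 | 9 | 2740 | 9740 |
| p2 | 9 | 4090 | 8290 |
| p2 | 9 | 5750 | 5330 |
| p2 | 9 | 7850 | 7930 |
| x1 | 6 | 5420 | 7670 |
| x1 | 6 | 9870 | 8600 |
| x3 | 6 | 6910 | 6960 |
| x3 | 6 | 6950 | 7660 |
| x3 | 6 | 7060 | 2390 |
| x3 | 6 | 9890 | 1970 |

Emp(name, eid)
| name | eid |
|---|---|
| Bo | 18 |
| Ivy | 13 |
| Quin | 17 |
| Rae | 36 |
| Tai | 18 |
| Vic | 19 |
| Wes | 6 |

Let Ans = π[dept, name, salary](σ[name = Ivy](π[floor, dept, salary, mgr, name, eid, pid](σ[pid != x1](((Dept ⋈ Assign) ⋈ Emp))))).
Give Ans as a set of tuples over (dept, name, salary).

Joining Dept and Assign on dept, mgr yields {(p2, 9, Bo, bio, 6, 2510, 2890), (p2, 9, Bo, bio, 6, 2740, 9740), (p2, 9, Bo, bio, 6, 4090, 8290), (p2, 9, Bo, bio, 6, 5750, 5330), (p2, 9, Bo, bio, 6, 7850, 7930), (p2, 9, Gus, bio, 6, 2510, 2890), (p2, 9, Gus, bio, 6, 2740, 9740), (p2, 9, Gus, bio, 6, 4090, 8290), (p2, 9, Gus, bio, 6, 5750, 5330), (p2, 9, Gus, bio, 6, 7850, 7930), (p2, 9, Ivy, p2, 7, 2510, 2890), (p2, 9, Ivy, p2, 7, 2740, 9740), (p2, 9, Ivy, p2, 7, 4090, 8290), (p2, 9, Ivy, p2, 7, 5750, 5330), (p2, 9, Ivy, p2, 7, 7850, 7930), (p2, 9, Quin, fin, 3, 2510, 2890), (p2, 9, Quin, fin, 3, 2740, 9740), (p2, 9, Quin, fin, 3, 4090, 8290), (p2, 9, Quin, fin, 3, 5750, 5330), (p2, 9, Quin, fin, 3, 7850, 7930), (p2, 9, Sam, k2, 2, 2510, 2890), (p2, 9, Sam, k2, 2, 2740, 9740), (p2, 9, Sam, k2, 2, 4090, 8290), (p2, 9, Sam, k2, 2, 5750, 5330), (p2, 9, Sam, k2, 2, 7850, 7930), (x3, 6, Ivy, x1, 7, 6910, 6960), (x3, 6, Ivy, x1, 7, 6950, 7660), (x3, 6, Ivy, x1, 7, 7060, 2390), (x3, 6, Ivy, x1, 7, 9890, 1970)}.
Joining (Dept ⋈ Assign) and Emp on name yields {(p2, 9, Bo, bio, 6, 2510, 2890, 18), (p2, 9, Bo, bio, 6, 2740, 9740, 18), (p2, 9, Bo, bio, 6, 4090, 8290, 18), (p2, 9, Bo, bio, 6, 5750, 5330, 18), (p2, 9, Bo, bio, 6, 7850, 7930, 18), (p2, 9, Ivy, p2, 7, 2510, 2890, 13), (p2, 9, Ivy, p2, 7, 2740, 9740, 13), (p2, 9, Ivy, p2, 7, 4090, 8290, 13), (p2, 9, Ivy, p2, 7, 5750, 5330, 13), (p2, 9, Ivy, p2, 7, 7850, 7930, 13), (p2, 9, Quin, fin, 3, 2510, 2890, 17), (p2, 9, Quin, fin, 3, 2740, 9740, 17), (p2, 9, Quin, fin, 3, 4090, 8290, 17), (p2, 9, Quin, fin, 3, 5750, 5330, 17), (p2, 9, Quin, fin, 3, 7850, 7930, 17), (x3, 6, Ivy, x1, 7, 6910, 6960, 13), (x3, 6, Ivy, x1, 7, 6950, 7660, 13), (x3, 6, Ivy, x1, 7, 7060, 2390, 13), (x3, 6, Ivy, x1, 7, 9890, 1970, 13)}.
Selection pid != x1: {(p2, 9, Bo, bio, 6, 2510, 2890, 18), (p2, 9, Bo, bio, 6, 2740, 9740, 18), (p2, 9, Bo, bio, 6, 4090, 8290, 18), (p2, 9, Bo, bio, 6, 5750, 5330, 18), (p2, 9, Bo, bio, 6, 7850, 7930, 18), (p2, 9, Ivy, p2, 7, 2510, 2890, 13), (p2, 9, Ivy, p2, 7, 2740, 9740, 13), (p2, 9, Ivy, p2, 7, 4090, 8290, 13), (p2, 9, Ivy, p2, 7, 5750, 5330, 13), (p2, 9, Ivy, p2, 7, 7850, 7930, 13), (p2, 9, Quin, fin, 3, 2510, 2890, 17), (p2, 9, Quin, fin, 3, 2740, 9740, 17), (p2, 9, Quin, fin, 3, 4090, 8290, 17), (p2, 9, Quin, fin, 3, 5750, 5330, 17), (p2, 9, Quin, fin, 3, 7850, 7930, 17)}
π_{floor, dept, salary, mgr, name, eid, pid} gives {(3, p2, 2890, 9, Quin, 17, fin), (3, p2, 5330, 9, Quin, 17, fin), (3, p2, 7930, 9, Quin, 17, fin), (3, p2, 8290, 9, Quin, 17, fin), (3, p2, 9740, 9, Quin, 17, fin), (6, p2, 2890, 9, Bo, 18, bio), (6, p2, 5330, 9, Bo, 18, bio), (6, p2, 7930, 9, Bo, 18, bio), (6, p2, 8290, 9, Bo, 18, bio), (6, p2, 9740, 9, Bo, 18, bio), (7, p2, 2890, 9, Ivy, 13, p2), (7, p2, 5330, 9, Ivy, 13, p2), (7, p2, 7930, 9, Ivy, 13, p2), (7, p2, 8290, 9, Ivy, 13, p2), (7, p2, 9740, 9, Ivy, 13, p2)}.
Selection name = Ivy: {(7, p2, 2890, 9, Ivy, 13, p2), (7, p2, 5330, 9, Ivy, 13, p2), (7, p2, 7930, 9, Ivy, 13, p2), (7, p2, 8290, 9, Ivy, 13, p2), (7, p2, 9740, 9, Ivy, 13, p2)}
π_{dept, name, salary} gives {(p2, Ivy, 2890), (p2, Ivy, 5330), (p2, Ivy, 7930), (p2, Ivy, 8290), (p2, Ivy, 9740)}.

{(p2, Ivy, 2890), (p2, Ivy, 5330), (p2, Ivy, 7930), (p2, Ivy, 8290), (p2, Ivy, 9740)}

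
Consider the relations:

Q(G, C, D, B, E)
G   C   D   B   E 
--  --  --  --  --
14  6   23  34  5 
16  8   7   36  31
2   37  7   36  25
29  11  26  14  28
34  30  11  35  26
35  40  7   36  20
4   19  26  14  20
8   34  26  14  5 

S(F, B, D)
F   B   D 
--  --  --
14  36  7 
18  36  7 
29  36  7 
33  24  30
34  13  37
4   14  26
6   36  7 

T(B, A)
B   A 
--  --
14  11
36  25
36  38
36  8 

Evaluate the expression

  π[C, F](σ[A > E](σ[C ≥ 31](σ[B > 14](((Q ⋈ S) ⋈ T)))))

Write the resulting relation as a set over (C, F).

{(37, 14), (37, 18), (37, 29), (37, 6), (40, 14), (40, 18), (40, 29), (40, 6)}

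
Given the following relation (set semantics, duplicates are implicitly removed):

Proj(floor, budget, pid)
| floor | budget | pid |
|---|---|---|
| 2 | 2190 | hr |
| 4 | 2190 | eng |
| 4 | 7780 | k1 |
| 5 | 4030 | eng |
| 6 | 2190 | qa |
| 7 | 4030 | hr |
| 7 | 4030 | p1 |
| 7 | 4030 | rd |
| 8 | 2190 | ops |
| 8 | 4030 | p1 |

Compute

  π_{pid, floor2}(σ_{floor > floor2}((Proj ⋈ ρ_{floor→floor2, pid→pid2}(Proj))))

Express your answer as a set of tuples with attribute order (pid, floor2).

ρ[floor→floor2, pid→pid2]: schema becomes (floor2, budget, pid2); tuples unchanged.
Proj ⋈ ρ_{floor→floor2, pid→pid2}(Proj) (natural join on budget): {(2, 2190, hr, 2, hr), (2, 2190, hr, 4, eng), (2, 2190, hr, 6, qa), (2, 2190, hr, 8, ops), (4, 2190, eng, 2, hr), (4, 2190, eng, 4, eng), (4, 2190, eng, 6, qa), (4, 2190, eng, 8, ops), (4, 7780, k1, 4, k1), (5, 4030, eng, 5, eng), (5, 4030, eng, 7, hr), (5, 4030, eng, 7, p1), (5, 4030, eng, 7, rd), (5, 4030, eng, 8, p1), (6, 2190, qa, 2, hr), (6, 2190, qa, 4, eng), (6, 2190, qa, 6, qa), (6, 2190, qa, 8, ops), (7, 4030, hr, 5, eng), (7, 4030, hr, 7, hr), (7, 4030, hr, 7, p1), (7, 4030, hr, 7, rd), (7, 4030, hr, 8, p1), (7, 4030, p1, 5, eng), (7, 4030, p1, 7, hr), (7, 4030, p1, 7, p1), (7, 4030, p1, 7, rd), (7, 4030, p1, 8, p1), (7, 4030, rd, 5, eng), (7, 4030, rd, 7, hr), (7, 4030, rd, 7, p1), (7, 4030, rd, 7, rd), (7, 4030, rd, 8, p1), (8, 2190, ops, 2, hr), (8, 2190, ops, 4, eng), (8, 2190, ops, 6, qa), (8, 2190, ops, 8, ops), (8, 4030, p1, 5, eng), (8, 4030, p1, 7, hr), (8, 4030, p1, 7, p1), (8, 4030, p1, 7, rd), (8, 4030, p1, 8, p1)}
Filtering on floor > floor2 leaves {(4, 2190, eng, 2, hr), (6, 2190, qa, 2, hr), (6, 2190, qa, 4, eng), (7, 4030, hr, 5, eng), (7, 4030, p1, 5, eng), (7, 4030, rd, 5, eng), (8, 2190, ops, 2, hr), (8, 2190, ops, 4, eng), (8, 2190, ops, 6, qa), (8, 4030, p1, 5, eng), (8, 4030, p1, 7, hr), (8, 4030, p1, 7, p1), (8, 4030, p1, 7, rd)}.
π[pid, floor2]: project onto (pid, floor2) (3 duplicate(s) eliminated) → {(eng, 2), (hr, 5), (ops, 2), (ops, 4), (ops, 6), (p1, 5), (p1, 7), (qa, 2), (qa, 4), (rd, 5)}

{(eng, 2), (hr, 5), (ops, 2), (ops, 4), (ops, 6), (p1, 5), (p1, 7), (qa, 2), (qa, 4), (rd, 5)}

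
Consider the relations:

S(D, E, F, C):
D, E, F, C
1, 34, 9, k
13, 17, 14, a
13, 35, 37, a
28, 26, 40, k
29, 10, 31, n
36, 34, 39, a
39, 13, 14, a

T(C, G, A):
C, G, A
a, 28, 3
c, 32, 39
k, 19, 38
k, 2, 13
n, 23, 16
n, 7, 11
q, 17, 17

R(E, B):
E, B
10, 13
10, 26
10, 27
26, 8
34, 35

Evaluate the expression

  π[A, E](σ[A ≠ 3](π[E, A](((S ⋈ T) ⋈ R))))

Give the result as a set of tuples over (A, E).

Joining S and T on C yields {(1, 34, 9, k, 19, 38), (1, 34, 9, k, 2, 13), (13, 17, 14, a, 28, 3), (13, 35, 37, a, 28, 3), (28, 26, 40, k, 19, 38), (28, 26, 40, k, 2, 13), (29, 10, 31, n, 23, 16), (29, 10, 31, n, 7, 11), (36, 34, 39, a, 28, 3), (39, 13, 14, a, 28, 3)}.
Joining (S ⋈ T) and R on E yields {(1, 34, 9, k, 19, 38, 35), (1, 34, 9, k, 2, 13, 35), (28, 26, 40, k, 19, 38, 8), (28, 26, 40, k, 2, 13, 8), (29, 10, 31, n, 23, 16, 13), (29, 10, 31, n, 23, 16, 26), (29, 10, 31, n, 23, 16, 27), (29, 10, 31, n, 7, 11, 13), (29, 10, 31, n, 7, 11, 26), (29, 10, 31, n, 7, 11, 27), (36, 34, 39, a, 28, 3, 35)}.
Projecting to E, A (4 duplicate(s) eliminated): {(10, 11), (10, 16), (26, 13), (26, 38), (34, 13), (34, 3), (34, 38)}
σ[A ≠ 3]: keep tuples satisfying A ≠ 3 → {(10, 11), (10, 16), (26, 13), (26, 38), (34, 13), (34, 38)}
Projecting to A, E: {(11, 10), (13, 26), (13, 34), (16, 10), (38, 26), (38, 34)}

{(11, 10), (13, 26), (13, 34), (16, 10), (38, 26), (38, 34)}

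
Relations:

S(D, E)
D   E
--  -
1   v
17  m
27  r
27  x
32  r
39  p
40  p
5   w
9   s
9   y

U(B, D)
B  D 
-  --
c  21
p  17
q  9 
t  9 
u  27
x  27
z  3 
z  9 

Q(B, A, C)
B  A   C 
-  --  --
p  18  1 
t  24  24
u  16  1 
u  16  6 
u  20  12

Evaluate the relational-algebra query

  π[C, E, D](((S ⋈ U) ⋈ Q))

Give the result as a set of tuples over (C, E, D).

{(1, m, 17), (1, r, 27), (1, x, 27), (12, r, 27), (12, x, 27), (24, s, 9), (24, y, 9), (6, r, 27), (6, x, 27)}

S ⋈ U (natural join on D): {(17, m, p), (27, r, u), (27, r, x), (27, x, u), (27, x, x), (9, s, q), (9, s, t), (9, s, z), (9, y, q), (9, y, t), (9, y, z)}
(S ⋈ U) ⋈ Q (natural join on B): {(17, m, p, 18, 1), (27, r, u, 16, 1), (27, r, u, 16, 6), (27, r, u, 20, 12), (27, x, u, 16, 1), (27, x, u, 16, 6), (27, x, u, 20, 12), (9, s, t, 24, 24), (9, y, t, 24, 24)}
Keep only column(s) C, E, D: {(1, m, 17), (1, r, 27), (1, x, 27), (12, r, 27), (12, x, 27), (24, s, 9), (24, y, 9), (6, r, 27), (6, x, 27)}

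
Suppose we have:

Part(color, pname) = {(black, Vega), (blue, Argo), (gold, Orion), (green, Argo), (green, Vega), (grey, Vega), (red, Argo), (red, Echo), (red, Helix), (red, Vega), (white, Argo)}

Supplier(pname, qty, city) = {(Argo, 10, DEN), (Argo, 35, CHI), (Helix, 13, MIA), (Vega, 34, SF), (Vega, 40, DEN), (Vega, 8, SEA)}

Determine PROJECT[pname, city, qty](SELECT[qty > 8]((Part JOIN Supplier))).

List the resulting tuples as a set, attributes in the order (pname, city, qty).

Natural join on pname: {(black, Vega, 34, SF), (black, Vega, 40, DEN), (black, Vega, 8, SEA), (blue, Argo, 10, DEN), (blue, Argo, 35, CHI), (green, Argo, 10, DEN), (green, Argo, 35, CHI), (green, Vega, 34, SF), (green, Vega, 40, DEN), (green, Vega, 8, SEA), (grey, Vega, 34, SF), (grey, Vega, 40, DEN), (grey, Vega, 8, SEA), (red, Argo, 10, DEN), (red, Argo, 35, CHI), (red, Helix, 13, MIA), (red, Vega, 34, SF), (red, Vega, 40, DEN), (red, Vega, 8, SEA), (white, Argo, 10, DEN), (white, Argo, 35, CHI)}
Selection qty > 8: {(black, Vega, 34, SF), (black, Vega, 40, DEN), (blue, Argo, 10, DEN), (blue, Argo, 35, CHI), (green, Argo, 10, DEN), (green, Argo, 35, CHI), (green, Vega, 34, SF), (green, Vega, 40, DEN), (grey, Vega, 34, SF), (grey, Vega, 40, DEN), (red, Argo, 10, DEN), (red, Argo, 35, CHI), (red, Helix, 13, MIA), (red, Vega, 34, SF), (red, Vega, 40, DEN), (white, Argo, 10, DEN), (white, Argo, 35, CHI)}
Projecting to pname, city, qty (12 duplicate(s) eliminated): {(Argo, CHI, 35), (Argo, DEN, 10), (Helix, MIA, 13), (Vega, DEN, 40), (Vega, SF, 34)}

{(Argo, CHI, 35), (Argo, DEN, 10), (Helix, MIA, 13), (Vega, DEN, 40), (Vega, SF, 34)}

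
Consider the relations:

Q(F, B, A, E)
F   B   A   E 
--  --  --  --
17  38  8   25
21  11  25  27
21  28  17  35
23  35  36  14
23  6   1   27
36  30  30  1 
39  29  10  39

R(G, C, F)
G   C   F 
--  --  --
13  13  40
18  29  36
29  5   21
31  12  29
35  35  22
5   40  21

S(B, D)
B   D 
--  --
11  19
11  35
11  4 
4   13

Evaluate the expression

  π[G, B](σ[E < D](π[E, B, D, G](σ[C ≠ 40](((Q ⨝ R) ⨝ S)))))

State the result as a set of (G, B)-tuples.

Joining Q and R on F yields {(21, 11, 25, 27, 29, 5), (21, 11, 25, 27, 5, 40), (21, 28, 17, 35, 29, 5), (21, 28, 17, 35, 5, 40), (36, 30, 30, 1, 18, 29)}.
Joining (Q ⨝ R) and S on B yields {(21, 11, 25, 27, 29, 5, 19), (21, 11, 25, 27, 29, 5, 35), (21, 11, 25, 27, 29, 5, 4), (21, 11, 25, 27, 5, 40, 19), (21, 11, 25, 27, 5, 40, 35), (21, 11, 25, 27, 5, 40, 4)}.
Filtering on C ≠ 40 leaves {(21, 11, 25, 27, 29, 5, 19), (21, 11, 25, 27, 29, 5, 35), (21, 11, 25, 27, 29, 5, 4)}.
π[E, B, D, G]: project onto (E, B, D, G) → {(27, 11, 19, 29), (27, 11, 35, 29), (27, 11, 4, 29)}
Filtering on E < D leaves {(27, 11, 35, 29)}.
π[G, B]: project onto (G, B) → {(29, 11)}

{(29, 11)}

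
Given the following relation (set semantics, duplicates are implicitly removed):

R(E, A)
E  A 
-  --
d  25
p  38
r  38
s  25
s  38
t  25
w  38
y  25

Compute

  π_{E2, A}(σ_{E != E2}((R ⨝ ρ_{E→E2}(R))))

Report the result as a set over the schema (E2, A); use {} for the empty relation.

ρ[E→E2]: schema becomes (E2, A); tuples unchanged.
Natural join on A: {(d, 25, d), (d, 25, s), (d, 25, t), (d, 25, y), (p, 38, p), (p, 38, r), (p, 38, s), (p, 38, w), (r, 38, p), (r, 38, r), (r, 38, s), (r, 38, w), (s, 25, d), (s, 25, s), (s, 25, t), (s, 25, y), (s, 38, p), (s, 38, r), (s, 38, s), (s, 38, w), (t, 25, d), (t, 25, s), (t, 25, t), (t, 25, y), (w, 38, p), (w, 38, r), (w, 38, s), (w, 38, w), (y, 25, d), (y, 25, s), (y, 25, t), (y, 25, y)}
Filtering on E != E2 leaves {(d, 25, s), (d, 25, t), (d, 25, y), (p, 38, r), (p, 38, s), (p, 38, w), (r, 38, p), (r, 38, s), (r, 38, w), (s, 25, d), (s, 25, t), (s, 25, y), (s, 38, p), (s, 38, r), (s, 38, w), (t, 25, d), (t, 25, s), (t, 25, y), (w, 38, p), (w, 38, r), (w, 38, s), (y, 25, d), (y, 25, s), (y, 25, t)}.
Keep only column(s) E2, A (16 duplicate(s) eliminated): {(d, 25), (p, 38), (r, 38), (s, 25), (s, 38), (t, 25), (w, 38), (y, 25)}

{(d, 25), (p, 38), (r, 38), (s, 25), (s, 38), (t, 25), (w, 38), (y, 25)}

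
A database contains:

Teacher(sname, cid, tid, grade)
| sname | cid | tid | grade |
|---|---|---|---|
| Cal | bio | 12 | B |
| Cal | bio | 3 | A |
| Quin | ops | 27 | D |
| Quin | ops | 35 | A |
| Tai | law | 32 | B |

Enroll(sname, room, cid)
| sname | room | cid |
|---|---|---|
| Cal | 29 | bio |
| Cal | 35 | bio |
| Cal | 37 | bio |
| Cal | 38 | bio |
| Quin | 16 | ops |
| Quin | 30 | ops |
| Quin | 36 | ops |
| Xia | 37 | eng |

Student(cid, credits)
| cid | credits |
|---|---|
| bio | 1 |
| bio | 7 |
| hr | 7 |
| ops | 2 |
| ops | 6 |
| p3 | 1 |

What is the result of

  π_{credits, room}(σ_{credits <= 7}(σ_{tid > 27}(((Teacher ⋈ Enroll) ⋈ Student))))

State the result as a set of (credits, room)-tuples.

{(2, 16), (2, 30), (2, 36), (6, 16), (6, 30), (6, 36)}

Teacher ⋈ Enroll (natural join on sname, cid): {(Cal, bio, 12, B, 29), (Cal, bio, 12, B, 35), (Cal, bio, 12, B, 37), (Cal, bio, 12, B, 38), (Cal, bio, 3, A, 29), (Cal, bio, 3, A, 35), (Cal, bio, 3, A, 37), (Cal, bio, 3, A, 38), (Quin, ops, 27, D, 16), (Quin, ops, 27, D, 30), (Quin, ops, 27, D, 36), (Quin, ops, 35, A, 16), (Quin, ops, 35, A, 30), (Quin, ops, 35, A, 36)}
(Teacher ⋈ Enroll) ⋈ Student (natural join on cid): {(Cal, bio, 12, B, 29, 1), (Cal, bio, 12, B, 29, 7), (Cal, bio, 12, B, 35, 1), (Cal, bio, 12, B, 35, 7), (Cal, bio, 12, B, 37, 1), (Cal, bio, 12, B, 37, 7), (Cal, bio, 12, B, 38, 1), (Cal, bio, 12, B, 38, 7), (Cal, bio, 3, A, 29, 1), (Cal, bio, 3, A, 29, 7), (Cal, bio, 3, A, 35, 1), (Cal, bio, 3, A, 35, 7), (Cal, bio, 3, A, 37, 1), (Cal, bio, 3, A, 37, 7), (Cal, bio, 3, A, 38, 1), (Cal, bio, 3, A, 38, 7), (Quin, ops, 27, D, 16, 2), (Quin, ops, 27, D, 16, 6), (Quin, ops, 27, D, 30, 2), (Quin, ops, 27, D, 30, 6), (Quin, ops, 27, D, 36, 2), (Quin, ops, 27, D, 36, 6), (Quin, ops, 35, A, 16, 2), (Quin, ops, 35, A, 16, 6), (Quin, ops, 35, A, 30, 2), (Quin, ops, 35, A, 30, 6), (Quin, ops, 35, A, 36, 2), (Quin, ops, 35, A, 36, 6)}
σ[tid > 27]: keep tuples satisfying tid > 27 → {(Quin, ops, 35, A, 16, 2), (Quin, ops, 35, A, 16, 6), (Quin, ops, 35, A, 30, 2), (Quin, ops, 35, A, 30, 6), (Quin, ops, 35, A, 36, 2), (Quin, ops, 35, A, 36, 6)}
σ[credits <= 7]: keep tuples satisfying credits <= 7 → {(Quin, ops, 35, A, 16, 2), (Quin, ops, 35, A, 16, 6), (Quin, ops, 35, A, 30, 2), (Quin, ops, 35, A, 30, 6), (Quin, ops, 35, A, 36, 2), (Quin, ops, 35, A, 36, 6)}
π_{credits, room} gives {(2, 16), (2, 30), (2, 36), (6, 16), (6, 30), (6, 36)}.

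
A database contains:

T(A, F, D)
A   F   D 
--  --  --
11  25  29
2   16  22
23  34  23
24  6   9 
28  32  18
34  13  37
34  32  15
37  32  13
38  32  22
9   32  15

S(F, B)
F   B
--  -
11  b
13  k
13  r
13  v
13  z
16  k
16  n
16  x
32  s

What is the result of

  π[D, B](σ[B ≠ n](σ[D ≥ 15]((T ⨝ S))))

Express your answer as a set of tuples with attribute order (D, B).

T ⋈ S (natural join on F): {(2, 16, 22, k), (2, 16, 22, n), (2, 16, 22, x), (28, 32, 18, s), (34, 13, 37, k), (34, 13, 37, r), (34, 13, 37, v), (34, 13, 37, z), (34, 32, 15, s), (37, 32, 13, s), (38, 32, 22, s), (9, 32, 15, s)}
Apply σ_{D ≥ 15}; surviving tuples: {(2, 16, 22, k), (2, 16, 22, n), (2, 16, 22, x), (28, 32, 18, s), (34, 13, 37, k), (34, 13, 37, r), (34, 13, 37, v), (34, 13, 37, z), (34, 32, 15, s), (38, 32, 22, s), (9, 32, 15, s)}
Apply σ_{B ≠ n}; surviving tuples: {(2, 16, 22, k), (2, 16, 22, x), (28, 32, 18, s), (34, 13, 37, k), (34, 13, 37, r), (34, 13, 37, v), (34, 13, 37, z), (34, 32, 15, s), (38, 32, 22, s), (9, 32, 15, s)}
Keep only column(s) D, B (1 duplicate(s) eliminated): {(15, s), (18, s), (22, k), (22, s), (22, x), (37, k), (37, r), (37, v), (37, z)}

{(15, s), (18, s), (22, k), (22, s), (22, x), (37, k), (37, r), (37, v), (37, z)}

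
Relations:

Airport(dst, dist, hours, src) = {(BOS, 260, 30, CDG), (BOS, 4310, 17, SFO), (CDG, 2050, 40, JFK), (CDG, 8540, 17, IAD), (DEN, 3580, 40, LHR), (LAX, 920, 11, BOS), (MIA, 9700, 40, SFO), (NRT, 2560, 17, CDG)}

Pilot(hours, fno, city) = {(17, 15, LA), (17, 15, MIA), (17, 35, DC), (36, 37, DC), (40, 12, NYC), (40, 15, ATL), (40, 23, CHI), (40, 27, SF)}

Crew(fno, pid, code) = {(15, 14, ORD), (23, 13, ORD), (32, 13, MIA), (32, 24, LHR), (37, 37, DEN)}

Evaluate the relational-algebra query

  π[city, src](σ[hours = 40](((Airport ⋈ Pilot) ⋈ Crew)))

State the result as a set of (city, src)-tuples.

Joining Airport and Pilot on hours yields {(BOS, 4310, 17, SFO, 15, LA), (BOS, 4310, 17, SFO, 15, MIA), (BOS, 4310, 17, SFO, 35, DC), (CDG, 2050, 40, JFK, 12, NYC), (CDG, 2050, 40, JFK, 15, ATL), (CDG, 2050, 40, JFK, 23, CHI), (CDG, 2050, 40, JFK, 27, SF), (CDG, 8540, 17, IAD, 15, LA), (CDG, 8540, 17, IAD, 15, MIA), (CDG, 8540, 17, IAD, 35, DC), (DEN, 3580, 40, LHR, 12, NYC), (DEN, 3580, 40, LHR, 15, ATL), (DEN, 3580, 40, LHR, 23, CHI), (DEN, 3580, 40, LHR, 27, SF), (MIA, 9700, 40, SFO, 12, NYC), (MIA, 9700, 40, SFO, 15, ATL), (MIA, 9700, 40, SFO, 23, CHI), (MIA, 9700, 40, SFO, 27, SF), (NRT, 2560, 17, CDG, 15, LA), (NRT, 2560, 17, CDG, 15, MIA), (NRT, 2560, 17, CDG, 35, DC)}.
Joining (Airport ⋈ Pilot) and Crew on fno yields {(BOS, 4310, 17, SFO, 15, LA, 14, ORD), (BOS, 4310, 17, SFO, 15, MIA, 14, ORD), (CDG, 2050, 40, JFK, 15, ATL, 14, ORD), (CDG, 2050, 40, JFK, 23, CHI, 13, ORD), (CDG, 8540, 17, IAD, 15, LA, 14, ORD), (CDG, 8540, 17, IAD, 15, MIA, 14, ORD), (DEN, 3580, 40, LHR, 15, ATL, 14, ORD), (DEN, 3580, 40, LHR, 23, CHI, 13, ORD), (MIA, 9700, 40, SFO, 15, ATL, 14, ORD), (MIA, 9700, 40, SFO, 23, CHI, 13, ORD), (NRT, 2560, 17, CDG, 15, LA, 14, ORD), (NRT, 2560, 17, CDG, 15, MIA, 14, ORD)}.
Apply σ_{hours = 40}; surviving tuples: {(CDG, 2050, 40, JFK, 15, ATL, 14, ORD), (CDG, 2050, 40, JFK, 23, CHI, 13, ORD), (DEN, 3580, 40, LHR, 15, ATL, 14, ORD), (DEN, 3580, 40, LHR, 23, CHI, 13, ORD), (MIA, 9700, 40, SFO, 15, ATL, 14, ORD), (MIA, 9700, 40, SFO, 23, CHI, 13, ORD)}
π[city, src]: project onto (city, src) → {(ATL, JFK), (ATL, LHR), (ATL, SFO), (CHI, JFK), (CHI, LHR), (CHI, SFO)}

{(ATL, JFK), (ATL, LHR), (ATL, SFO), (CHI, JFK), (CHI, LHR), (CHI, SFO)}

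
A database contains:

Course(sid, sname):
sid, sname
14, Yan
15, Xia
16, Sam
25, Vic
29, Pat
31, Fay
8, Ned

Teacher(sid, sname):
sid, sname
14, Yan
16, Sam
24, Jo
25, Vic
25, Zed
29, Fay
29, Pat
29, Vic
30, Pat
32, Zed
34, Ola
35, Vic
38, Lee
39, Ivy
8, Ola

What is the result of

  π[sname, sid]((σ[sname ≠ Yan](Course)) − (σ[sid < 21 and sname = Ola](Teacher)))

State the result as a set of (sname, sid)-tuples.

{(Fay, 31), (Ned, 8), (Pat, 29), (Sam, 16), (Vic, 25), (Xia, 15)}

Apply σ_{sname ≠ Yan}; surviving tuples: {(15, Xia), (16, Sam), (25, Vic), (29, Pat), (31, Fay), (8, Ned)}
Apply σ_{sid < 21 and sname = Ola}; surviving tuples: {(8, Ola)}
Difference: {(15, Xia), (16, Sam), (25, Vic), (29, Pat), (31, Fay), (8, Ned)} with {(8, Ola)} → {(15, Xia), (16, Sam), (25, Vic), (29, Pat), (31, Fay), (8, Ned)}
π_{sname, sid} gives {(Fay, 31), (Ned, 8), (Pat, 29), (Sam, 16), (Vic, 25), (Xia, 15)}.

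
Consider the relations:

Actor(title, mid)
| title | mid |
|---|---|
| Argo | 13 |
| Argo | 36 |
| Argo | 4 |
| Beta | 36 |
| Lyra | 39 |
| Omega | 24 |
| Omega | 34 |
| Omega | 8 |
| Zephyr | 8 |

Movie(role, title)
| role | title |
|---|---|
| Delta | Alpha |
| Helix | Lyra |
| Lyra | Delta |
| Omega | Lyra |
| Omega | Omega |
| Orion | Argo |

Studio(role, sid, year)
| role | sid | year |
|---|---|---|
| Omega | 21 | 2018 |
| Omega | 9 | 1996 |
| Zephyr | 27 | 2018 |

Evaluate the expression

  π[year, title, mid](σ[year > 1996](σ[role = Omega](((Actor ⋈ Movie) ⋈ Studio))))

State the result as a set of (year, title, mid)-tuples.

{(2018, Lyra, 39), (2018, Omega, 24), (2018, Omega, 34), (2018, Omega, 8)}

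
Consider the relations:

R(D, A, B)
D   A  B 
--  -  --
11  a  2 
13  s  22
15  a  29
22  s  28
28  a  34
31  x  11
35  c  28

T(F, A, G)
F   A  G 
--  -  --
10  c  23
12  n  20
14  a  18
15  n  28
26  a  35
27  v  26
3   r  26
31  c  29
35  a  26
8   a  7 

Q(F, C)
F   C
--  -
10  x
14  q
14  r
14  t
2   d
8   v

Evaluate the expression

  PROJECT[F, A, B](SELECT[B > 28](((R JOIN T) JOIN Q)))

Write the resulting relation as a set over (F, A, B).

R ⋈ T (natural join on A): {(11, a, 2, 14, 18), (11, a, 2, 26, 35), (11, a, 2, 35, 26), (11, a, 2, 8, 7), (15, a, 29, 14, 18), (15, a, 29, 26, 35), (15, a, 29, 35, 26), (15, a, 29, 8, 7), (28, a, 34, 14, 18), (28, a, 34, 26, 35), (28, a, 34, 35, 26), (28, a, 34, 8, 7), (35, c, 28, 10, 23), (35, c, 28, 31, 29)}
(R JOIN T) ⋈ Q (natural join on F): {(11, a, 2, 14, 18, q), (11, a, 2, 14, 18, r), (11, a, 2, 14, 18, t), (11, a, 2, 8, 7, v), (15, a, 29, 14, 18, q), (15, a, 29, 14, 18, r), (15, a, 29, 14, 18, t), (15, a, 29, 8, 7, v), (28, a, 34, 14, 18, q), (28, a, 34, 14, 18, r), (28, a, 34, 14, 18, t), (28, a, 34, 8, 7, v), (35, c, 28, 10, 23, x)}
Selection B > 28: {(15, a, 29, 14, 18, q), (15, a, 29, 14, 18, r), (15, a, 29, 14, 18, t), (15, a, 29, 8, 7, v), (28, a, 34, 14, 18, q), (28, a, 34, 14, 18, r), (28, a, 34, 14, 18, t), (28, a, 34, 8, 7, v)}
π_{F, A, B} gives {(14, a, 29), (14, a, 34), (8, a, 29), (8, a, 34)} (4 duplicate(s) eliminated).

{(14, a, 29), (14, a, 34), (8, a, 29), (8, a, 34)}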